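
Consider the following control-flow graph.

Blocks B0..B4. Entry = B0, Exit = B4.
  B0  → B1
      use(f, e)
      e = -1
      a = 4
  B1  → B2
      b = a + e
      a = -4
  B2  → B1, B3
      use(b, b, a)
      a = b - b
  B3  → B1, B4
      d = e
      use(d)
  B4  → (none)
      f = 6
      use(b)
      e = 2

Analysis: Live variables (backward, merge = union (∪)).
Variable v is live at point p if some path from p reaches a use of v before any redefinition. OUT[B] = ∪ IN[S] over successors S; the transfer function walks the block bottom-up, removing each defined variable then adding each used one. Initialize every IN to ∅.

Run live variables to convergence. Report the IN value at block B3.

Answer: {a, b, e}

Trace:
Per-block solution:
  B0: | IN={e, f} | OUT={a, e}
  B1: | IN={a, e} | OUT={a, b, e}
  B2: | IN={a, b, e} | OUT={a, b, e}
  B3: | IN={a, b, e} | OUT={a, b, e}
  B4: | IN={b} | OUT={}

Merge at B3: OUT[B3] = IN[B1] ⊔ IN[B4] = {a, b, e}
Applying B3's transfer function to that OUT value gives IN[B3] (row B3 above).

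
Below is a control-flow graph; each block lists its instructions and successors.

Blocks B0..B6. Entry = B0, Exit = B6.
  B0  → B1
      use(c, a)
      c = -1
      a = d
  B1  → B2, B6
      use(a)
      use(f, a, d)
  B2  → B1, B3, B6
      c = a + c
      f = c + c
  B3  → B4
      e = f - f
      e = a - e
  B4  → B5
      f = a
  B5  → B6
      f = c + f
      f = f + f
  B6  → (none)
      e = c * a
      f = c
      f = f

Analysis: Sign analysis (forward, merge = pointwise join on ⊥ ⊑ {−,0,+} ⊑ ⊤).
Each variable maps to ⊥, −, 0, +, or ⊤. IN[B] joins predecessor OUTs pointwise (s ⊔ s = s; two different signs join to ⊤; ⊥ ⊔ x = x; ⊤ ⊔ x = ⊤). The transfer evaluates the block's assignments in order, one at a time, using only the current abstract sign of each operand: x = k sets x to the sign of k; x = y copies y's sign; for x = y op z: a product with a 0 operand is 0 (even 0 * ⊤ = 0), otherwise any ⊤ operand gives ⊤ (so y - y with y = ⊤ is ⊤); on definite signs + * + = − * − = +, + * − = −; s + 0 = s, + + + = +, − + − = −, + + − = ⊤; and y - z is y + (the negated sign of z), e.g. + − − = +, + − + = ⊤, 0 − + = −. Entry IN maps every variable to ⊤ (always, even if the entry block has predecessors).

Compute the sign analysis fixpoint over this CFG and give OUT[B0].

Answer: {a: ⊤, b: ⊤, c: -, d: ⊤, e: ⊤, f: ⊤}

Working:
Converged values:
  B0:  IN=(all ⊤)  OUT={c:-; rest ⊤}
  B1:  IN=(all ⊤)  OUT=(all ⊤)
  B2:  IN=(all ⊤)  OUT=(all ⊤)
  B3:  IN=(all ⊤)  OUT=(all ⊤)
  B4:  IN=(all ⊤)  OUT=(all ⊤)
  B5:  IN=(all ⊤)  OUT=(all ⊤)
  B6:  IN=(all ⊤)  OUT=(all ⊤)

B0 is the boundary node: IN[B0] = {a: ⊤, b: ⊤, c: ⊤, d: ⊤, e: ⊤, f: ⊤}
Applying B0's transfer function to that IN value gives OUT[B0] (row B0 above).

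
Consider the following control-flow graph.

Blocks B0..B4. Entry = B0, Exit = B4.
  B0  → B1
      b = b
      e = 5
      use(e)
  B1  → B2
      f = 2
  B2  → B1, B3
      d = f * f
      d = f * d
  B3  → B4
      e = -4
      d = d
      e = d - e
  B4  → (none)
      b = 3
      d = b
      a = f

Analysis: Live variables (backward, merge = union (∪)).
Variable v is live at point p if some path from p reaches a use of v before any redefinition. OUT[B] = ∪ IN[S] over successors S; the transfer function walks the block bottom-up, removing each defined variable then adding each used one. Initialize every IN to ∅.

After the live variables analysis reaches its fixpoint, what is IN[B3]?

Answer: {d, f}

Working:
Converged values:
  B0:  IN={b}  OUT={}
  B1:  IN={}  OUT={f}
  B2:  IN={f}  OUT={d, f}
  B3:  IN={d, f}  OUT={f}
  B4:  IN={f}  OUT={}

Merge at B3: OUT[B3] = IN[B4] = {f}
Applying B3's transfer function to that OUT value gives IN[B3] (row B3 above).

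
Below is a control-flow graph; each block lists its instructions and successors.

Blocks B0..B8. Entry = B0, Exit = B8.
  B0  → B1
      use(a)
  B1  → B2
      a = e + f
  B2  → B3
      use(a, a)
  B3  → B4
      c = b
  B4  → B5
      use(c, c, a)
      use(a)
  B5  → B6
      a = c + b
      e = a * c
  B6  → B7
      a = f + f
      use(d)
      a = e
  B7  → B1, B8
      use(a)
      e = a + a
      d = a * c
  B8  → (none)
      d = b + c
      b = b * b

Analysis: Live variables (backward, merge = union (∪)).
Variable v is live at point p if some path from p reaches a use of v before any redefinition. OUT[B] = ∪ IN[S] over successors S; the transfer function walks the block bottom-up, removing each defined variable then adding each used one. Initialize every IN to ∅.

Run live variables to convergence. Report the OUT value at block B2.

Converged values:
  B0: | IN={a, b, d, e, f} | OUT={b, d, e, f}
  B1: | IN={b, d, e, f} | OUT={a, b, d, f}
  B2: | IN={a, b, d, f} | OUT={a, b, d, f}
  B3: | IN={a, b, d, f} | OUT={a, b, c, d, f}
  B4: | IN={a, b, c, d, f} | OUT={b, c, d, f}
  B5: | IN={b, c, d, f} | OUT={b, c, d, e, f}
  B6: | IN={b, c, d, e, f} | OUT={a, b, c, f}
  B7: | IN={a, b, c, f} | OUT={b, c, d, e, f}
  B8: | IN={b, c} | OUT={}

Merge at B2: OUT[B2] = IN[B3] = {a, b, d, f}

Answer: {a, b, d, f}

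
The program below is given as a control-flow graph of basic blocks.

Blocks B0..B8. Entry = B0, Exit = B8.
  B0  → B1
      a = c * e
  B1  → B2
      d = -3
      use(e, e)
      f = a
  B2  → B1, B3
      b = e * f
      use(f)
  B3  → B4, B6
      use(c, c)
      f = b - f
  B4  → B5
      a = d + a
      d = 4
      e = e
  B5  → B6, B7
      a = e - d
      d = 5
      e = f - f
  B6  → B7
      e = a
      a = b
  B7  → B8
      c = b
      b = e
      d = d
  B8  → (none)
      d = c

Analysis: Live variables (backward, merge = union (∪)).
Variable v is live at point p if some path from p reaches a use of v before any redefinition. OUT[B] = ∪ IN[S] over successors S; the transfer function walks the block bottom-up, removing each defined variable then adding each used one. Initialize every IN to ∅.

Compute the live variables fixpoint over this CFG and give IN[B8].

Converged values:
  B0:   IN={c, e}   OUT={a, c, e}
  B1:   IN={a, c, e}   OUT={a, c, d, e, f}
  B2:   IN={a, c, d, e, f}   OUT={a, b, c, d, e, f}
  B3:   IN={a, b, c, d, e, f}   OUT={a, b, d, e, f}
  B4:   IN={a, b, d, e, f}   OUT={b, d, e, f}
  B5:   IN={b, d, e, f}   OUT={a, b, d, e}
  B6:   IN={a, b, d}   OUT={b, d, e}
  B7:   IN={b, d, e}   OUT={c}
  B8:   IN={c}   OUT={}

B8 is the boundary node: OUT[B8] = {}
Applying B8's transfer function to that OUT value gives IN[B8] (row B8 above).

Answer: {c}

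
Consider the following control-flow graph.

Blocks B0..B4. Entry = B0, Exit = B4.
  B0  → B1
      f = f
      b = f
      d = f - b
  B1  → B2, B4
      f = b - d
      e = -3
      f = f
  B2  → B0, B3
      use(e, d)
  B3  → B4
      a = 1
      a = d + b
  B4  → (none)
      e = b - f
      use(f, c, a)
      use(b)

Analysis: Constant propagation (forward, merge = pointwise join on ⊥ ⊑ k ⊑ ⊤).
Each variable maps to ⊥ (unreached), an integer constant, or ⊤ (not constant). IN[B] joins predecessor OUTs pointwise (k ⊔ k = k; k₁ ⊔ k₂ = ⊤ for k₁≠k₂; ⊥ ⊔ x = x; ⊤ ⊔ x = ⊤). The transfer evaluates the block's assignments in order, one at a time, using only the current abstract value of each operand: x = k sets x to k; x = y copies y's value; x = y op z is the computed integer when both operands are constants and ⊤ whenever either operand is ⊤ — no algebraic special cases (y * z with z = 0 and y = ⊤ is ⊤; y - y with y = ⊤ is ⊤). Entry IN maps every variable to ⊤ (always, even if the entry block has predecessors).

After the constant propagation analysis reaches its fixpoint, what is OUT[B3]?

Converged values:
  B0: | IN=(all ⊤) | OUT=(all ⊤)
  B1: | IN=(all ⊤) | OUT={e:-3; rest ⊤}
  B2: | IN={e:-3; rest ⊤} | OUT={e:-3; rest ⊤}
  B3: | IN={e:-3; rest ⊤} | OUT={e:-3; rest ⊤}
  B4: | IN={e:-3; rest ⊤} | OUT=(all ⊤)

Merge at B3: IN[B3] = OUT[B2] = {a: ⊤, b: ⊤, c: ⊤, d: ⊤, e: -3, f: ⊤}
Applying B3's transfer function to that IN value gives OUT[B3] (row B3 above).

Answer: {a: ⊤, b: ⊤, c: ⊤, d: ⊤, e: -3, f: ⊤}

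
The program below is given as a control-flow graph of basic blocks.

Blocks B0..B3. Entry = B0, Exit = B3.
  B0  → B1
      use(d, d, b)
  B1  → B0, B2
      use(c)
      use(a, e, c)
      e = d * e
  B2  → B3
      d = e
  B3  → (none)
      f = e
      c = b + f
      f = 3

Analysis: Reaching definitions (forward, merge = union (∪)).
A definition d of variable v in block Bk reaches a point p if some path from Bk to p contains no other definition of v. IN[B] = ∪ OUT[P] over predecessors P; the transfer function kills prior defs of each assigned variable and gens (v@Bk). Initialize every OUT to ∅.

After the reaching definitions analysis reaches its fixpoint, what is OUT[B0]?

Fixpoint table:
  B0:   IN={e@B1}   OUT={e@B1}
  B1:   IN={e@B1}   OUT={e@B1}
  B2:   IN={e@B1}   OUT={d@B2, e@B1}
  B3:   IN={d@B2, e@B1}   OUT={c@B3, d@B2, e@B1, f@B3}

Merge at B0 (entry node, so the boundary value {} is joined with the incoming edge(s)): IN[B0] = {} ⊔ OUT[B1] = {e@B1}
Applying B0's transfer function to that IN value gives OUT[B0] (row B0 above).

Answer: {e@B1}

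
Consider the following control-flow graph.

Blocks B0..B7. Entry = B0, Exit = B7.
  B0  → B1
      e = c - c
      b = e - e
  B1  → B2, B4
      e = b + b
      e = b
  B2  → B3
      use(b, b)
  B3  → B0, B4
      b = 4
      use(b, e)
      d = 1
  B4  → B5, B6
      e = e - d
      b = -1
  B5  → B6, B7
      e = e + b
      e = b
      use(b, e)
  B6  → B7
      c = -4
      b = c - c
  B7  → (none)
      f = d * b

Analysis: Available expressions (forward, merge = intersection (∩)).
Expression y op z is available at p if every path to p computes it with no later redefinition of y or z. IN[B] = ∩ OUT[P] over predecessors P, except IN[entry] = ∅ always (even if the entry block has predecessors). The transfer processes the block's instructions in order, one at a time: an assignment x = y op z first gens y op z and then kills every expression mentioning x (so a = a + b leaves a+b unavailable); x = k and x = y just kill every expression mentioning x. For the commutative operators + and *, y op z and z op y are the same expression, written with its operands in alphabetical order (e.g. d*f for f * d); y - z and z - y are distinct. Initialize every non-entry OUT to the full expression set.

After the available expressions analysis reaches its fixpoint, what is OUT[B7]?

Per-block solution:
  B0: | IN={} | OUT={c-c, e-e}
  B1: | IN={c-c, e-e} | OUT={b+b, c-c}
  B2: | IN={b+b, c-c} | OUT={b+b, c-c}
  B3: | IN={b+b, c-c} | OUT={c-c}
  B4: | IN={c-c} | OUT={c-c}
  B5: | IN={c-c} | OUT={c-c}
  B6: | IN={c-c} | OUT={c-c}
  B7: | IN={c-c} | OUT={b*d, c-c}

Merge at B7: IN[B7] = OUT[B5] ∩ OUT[B6] = {c-c}
Applying B7's transfer function to that IN value gives OUT[B7] (row B7 above).

Answer: {b*d, c-c}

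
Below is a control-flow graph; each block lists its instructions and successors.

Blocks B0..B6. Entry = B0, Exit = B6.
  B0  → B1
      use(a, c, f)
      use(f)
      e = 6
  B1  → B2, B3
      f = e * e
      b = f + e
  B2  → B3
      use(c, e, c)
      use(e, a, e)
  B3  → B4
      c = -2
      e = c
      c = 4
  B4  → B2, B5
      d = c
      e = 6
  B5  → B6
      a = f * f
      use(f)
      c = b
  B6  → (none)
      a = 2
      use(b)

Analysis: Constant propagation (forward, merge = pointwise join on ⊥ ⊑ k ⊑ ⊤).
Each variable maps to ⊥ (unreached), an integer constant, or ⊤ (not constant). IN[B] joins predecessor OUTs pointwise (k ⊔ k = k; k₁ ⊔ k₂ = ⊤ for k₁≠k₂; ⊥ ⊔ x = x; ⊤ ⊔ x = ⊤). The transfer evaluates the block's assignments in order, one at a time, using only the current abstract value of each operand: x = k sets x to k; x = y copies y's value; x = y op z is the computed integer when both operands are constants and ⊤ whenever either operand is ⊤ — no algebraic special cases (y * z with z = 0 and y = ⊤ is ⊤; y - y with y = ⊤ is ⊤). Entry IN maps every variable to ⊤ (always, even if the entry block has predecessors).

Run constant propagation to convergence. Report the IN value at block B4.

Answer: {a: ⊤, b: 42, c: 4, d: ⊤, e: -2, f: 36}

Working:
Converged values:
  B0:  IN=(all ⊤)  OUT={e:6; rest ⊤}
  B1:  IN={e:6; rest ⊤}  OUT={b:42, e:6, f:36; rest ⊤}
  B2:  IN={b:42, e:6, f:36; rest ⊤}  OUT={b:42, e:6, f:36; rest ⊤}
  B3:  IN={b:42, e:6, f:36; rest ⊤}  OUT={b:42, c:4, e:-2, f:36; rest ⊤}
  B4:  IN={b:42, c:4, e:-2, f:36; rest ⊤}  OUT={b:42, c:4, d:4, e:6, f:36; rest ⊤}
  B5:  IN={b:42, c:4, d:4, e:6, f:36; rest ⊤}  OUT={a:1296, b:42, c:42, d:4, e:6, f:36; rest ⊤}
  B6:  IN={a:1296, b:42, c:42, d:4, e:6, f:36; rest ⊤}  OUT={a:2, b:42, c:42, d:4, e:6, f:36; rest ⊤}

Merge at B4: IN[B4] = OUT[B3] = {a: ⊤, b: 42, c: 4, d: ⊤, e: -2, f: 36}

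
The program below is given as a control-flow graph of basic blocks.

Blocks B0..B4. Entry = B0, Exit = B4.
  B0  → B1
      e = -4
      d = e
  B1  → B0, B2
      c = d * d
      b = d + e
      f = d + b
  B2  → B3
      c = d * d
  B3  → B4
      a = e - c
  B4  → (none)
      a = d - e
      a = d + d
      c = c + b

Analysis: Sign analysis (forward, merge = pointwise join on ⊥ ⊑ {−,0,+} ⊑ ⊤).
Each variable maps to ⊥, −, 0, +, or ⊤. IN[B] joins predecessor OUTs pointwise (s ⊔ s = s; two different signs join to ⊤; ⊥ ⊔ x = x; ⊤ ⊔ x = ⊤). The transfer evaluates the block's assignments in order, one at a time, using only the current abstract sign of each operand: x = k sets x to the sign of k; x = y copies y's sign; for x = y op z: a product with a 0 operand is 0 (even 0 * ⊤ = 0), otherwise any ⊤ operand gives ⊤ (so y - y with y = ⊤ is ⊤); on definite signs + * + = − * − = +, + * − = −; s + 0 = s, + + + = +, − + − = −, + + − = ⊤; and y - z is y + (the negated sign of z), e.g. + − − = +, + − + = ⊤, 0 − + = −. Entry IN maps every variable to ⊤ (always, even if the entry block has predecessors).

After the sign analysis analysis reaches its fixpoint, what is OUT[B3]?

Answer: {a: -, b: -, c: +, d: -, e: -, f: -}

Derivation:
Fixpoint table:
  B0:   IN=(all ⊤)   OUT={d:-, e:-; rest ⊤}
  B1:   IN={d:-, e:-; rest ⊤}   OUT={b:-, c:+, d:-, e:-, f:-; rest ⊤}
  B2:   IN={b:-, c:+, d:-, e:-, f:-; rest ⊤}   OUT={b:-, c:+, d:-, e:-, f:-; rest ⊤}
  B3:   IN={b:-, c:+, d:-, e:-, f:-; rest ⊤}   OUT={a:-, b:-, c:+, d:-, e:-, f:-; rest ⊤}
  B4:   IN={a:-, b:-, c:+, d:-, e:-, f:-; rest ⊤}   OUT={a:-, b:-, d:-, e:-, f:-; rest ⊤}

Merge at B3: IN[B3] = OUT[B2] = {a: ⊤, b: -, c: +, d: -, e: -, f: -}
Applying B3's transfer function to that IN value gives OUT[B3] (row B3 above).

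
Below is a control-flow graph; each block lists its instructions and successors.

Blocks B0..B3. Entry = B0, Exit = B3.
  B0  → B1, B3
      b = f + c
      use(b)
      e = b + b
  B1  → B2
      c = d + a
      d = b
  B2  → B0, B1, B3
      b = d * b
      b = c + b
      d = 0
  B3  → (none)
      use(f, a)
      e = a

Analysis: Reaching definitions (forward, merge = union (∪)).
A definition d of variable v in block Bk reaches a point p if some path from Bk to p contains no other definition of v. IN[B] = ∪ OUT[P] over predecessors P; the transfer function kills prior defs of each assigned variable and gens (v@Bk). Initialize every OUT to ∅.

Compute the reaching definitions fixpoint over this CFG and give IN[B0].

Answer: {b@B2, c@B1, d@B2, e@B0}

Derivation:
Per-block solution:
  B0:   IN={b@B2, c@B1, d@B2, e@B0}   OUT={b@B0, c@B1, d@B2, e@B0}
  B1:   IN={b@B0, b@B2, c@B1, d@B2, e@B0}   OUT={b@B0, b@B2, c@B1, d@B1, e@B0}
  B2:   IN={b@B0, b@B2, c@B1, d@B1, e@B0}   OUT={b@B2, c@B1, d@B2, e@B0}
  B3:   IN={b@B0, b@B2, c@B1, d@B2, e@B0}   OUT={b@B0, b@B2, c@B1, d@B2, e@B3}

Merge at B0 (entry node, so the boundary value {} is joined with the incoming edge(s)): IN[B0] = {} ⊔ OUT[B2] = {b@B2, c@B1, d@B2, e@B0}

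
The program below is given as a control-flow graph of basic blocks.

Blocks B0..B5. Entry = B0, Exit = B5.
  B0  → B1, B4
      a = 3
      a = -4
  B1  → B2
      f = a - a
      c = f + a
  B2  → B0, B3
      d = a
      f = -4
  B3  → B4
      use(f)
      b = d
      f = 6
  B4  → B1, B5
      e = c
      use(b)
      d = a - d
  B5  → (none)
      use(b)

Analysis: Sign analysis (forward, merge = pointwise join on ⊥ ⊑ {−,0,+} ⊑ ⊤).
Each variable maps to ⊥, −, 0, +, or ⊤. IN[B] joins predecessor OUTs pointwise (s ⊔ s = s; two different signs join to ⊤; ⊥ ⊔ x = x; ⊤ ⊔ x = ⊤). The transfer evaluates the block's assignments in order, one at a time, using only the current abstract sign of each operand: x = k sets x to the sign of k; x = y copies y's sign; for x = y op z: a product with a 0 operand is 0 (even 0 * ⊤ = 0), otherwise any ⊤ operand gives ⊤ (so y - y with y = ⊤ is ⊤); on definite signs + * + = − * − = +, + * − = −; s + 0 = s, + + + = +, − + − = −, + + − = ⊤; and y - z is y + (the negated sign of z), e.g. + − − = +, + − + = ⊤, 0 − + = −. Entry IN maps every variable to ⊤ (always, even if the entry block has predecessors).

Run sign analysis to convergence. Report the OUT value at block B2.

Answer: {a: -, b: ⊤, c: ⊤, d: -, e: ⊤, f: -}

Derivation:
Per-block solution:
  B0:   IN=(all ⊤)   OUT={a:-; rest ⊤}
  B1:   IN={a:-; rest ⊤}   OUT={a:-; rest ⊤}
  B2:   IN={a:-; rest ⊤}   OUT={a:-, d:-, f:-; rest ⊤}
  B3:   IN={a:-, d:-, f:-; rest ⊤}   OUT={a:-, b:-, d:-, f:+; rest ⊤}
  B4:   IN={a:-; rest ⊤}   OUT={a:-; rest ⊤}
  B5:   IN={a:-; rest ⊤}   OUT={a:-; rest ⊤}

Merge at B2: IN[B2] = OUT[B1] = {a: -, b: ⊤, c: ⊤, d: ⊤, e: ⊤, f: ⊤}
Applying B2's transfer function to that IN value gives OUT[B2] (row B2 above).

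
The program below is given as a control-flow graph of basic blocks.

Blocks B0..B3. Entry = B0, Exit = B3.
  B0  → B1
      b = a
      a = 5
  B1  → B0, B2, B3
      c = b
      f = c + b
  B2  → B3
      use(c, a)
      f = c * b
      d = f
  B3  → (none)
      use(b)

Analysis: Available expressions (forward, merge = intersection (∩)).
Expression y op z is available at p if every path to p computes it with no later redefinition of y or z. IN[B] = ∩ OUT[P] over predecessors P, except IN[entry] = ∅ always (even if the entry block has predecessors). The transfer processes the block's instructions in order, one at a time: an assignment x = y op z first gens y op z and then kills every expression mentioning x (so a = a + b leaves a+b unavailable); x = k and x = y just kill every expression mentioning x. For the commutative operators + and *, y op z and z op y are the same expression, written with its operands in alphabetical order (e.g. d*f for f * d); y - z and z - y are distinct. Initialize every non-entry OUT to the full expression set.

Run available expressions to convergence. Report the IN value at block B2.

Answer: {b+c}

Working:
Converged values:
  B0:   IN={}   OUT={}
  B1:   IN={}   OUT={b+c}
  B2:   IN={b+c}   OUT={b*c, b+c}
  B3:   IN={b+c}   OUT={b+c}

Merge at B2: IN[B2] = OUT[B1] = {b+c}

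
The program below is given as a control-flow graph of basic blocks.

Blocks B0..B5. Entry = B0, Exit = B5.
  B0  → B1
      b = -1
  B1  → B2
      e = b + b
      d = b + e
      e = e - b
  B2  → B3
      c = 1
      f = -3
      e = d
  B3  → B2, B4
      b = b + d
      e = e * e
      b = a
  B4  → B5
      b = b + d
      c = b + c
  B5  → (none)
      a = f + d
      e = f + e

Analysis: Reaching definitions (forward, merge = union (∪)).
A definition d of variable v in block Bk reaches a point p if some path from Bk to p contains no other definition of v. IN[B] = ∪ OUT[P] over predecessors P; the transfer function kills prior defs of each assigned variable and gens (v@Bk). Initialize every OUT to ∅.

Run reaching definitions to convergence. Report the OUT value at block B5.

Converged values:
  B0:  IN={}  OUT={b@B0}
  B1:  IN={b@B0}  OUT={b@B0, d@B1, e@B1}
  B2:  IN={b@B0, b@B3, c@B2, d@B1, e@B1, e@B3, f@B2}  OUT={b@B0, b@B3, c@B2, d@B1, e@B2, f@B2}
  B3:  IN={b@B0, b@B3, c@B2, d@B1, e@B2, f@B2}  OUT={b@B3, c@B2, d@B1, e@B3, f@B2}
  B4:  IN={b@B3, c@B2, d@B1, e@B3, f@B2}  OUT={b@B4, c@B4, d@B1, e@B3, f@B2}
  B5:  IN={b@B4, c@B4, d@B1, e@B3, f@B2}  OUT={a@B5, b@B4, c@B4, d@B1, e@B5, f@B2}

Merge at B5: IN[B5] = OUT[B4] = {b@B4, c@B4, d@B1, e@B3, f@B2}
Applying B5's transfer function to that IN value gives OUT[B5] (row B5 above).

Answer: {a@B5, b@B4, c@B4, d@B1, e@B5, f@B2}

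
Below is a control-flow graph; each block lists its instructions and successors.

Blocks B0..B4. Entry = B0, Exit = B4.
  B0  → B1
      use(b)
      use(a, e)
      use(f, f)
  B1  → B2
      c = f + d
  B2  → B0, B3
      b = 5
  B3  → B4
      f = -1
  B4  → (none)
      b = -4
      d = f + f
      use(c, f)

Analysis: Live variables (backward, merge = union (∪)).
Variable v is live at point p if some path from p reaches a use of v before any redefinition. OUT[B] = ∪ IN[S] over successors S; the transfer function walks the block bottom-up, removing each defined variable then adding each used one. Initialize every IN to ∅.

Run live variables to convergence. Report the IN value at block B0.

Per-block solution:
  B0:   IN={a, b, d, e, f}   OUT={a, d, e, f}
  B1:   IN={a, d, e, f}   OUT={a, c, d, e, f}
  B2:   IN={a, c, d, e, f}   OUT={a, b, c, d, e, f}
  B3:   IN={c}   OUT={c, f}
  B4:   IN={c, f}   OUT={}

Merge at B0: OUT[B0] = IN[B1] = {a, d, e, f}
Applying B0's transfer function to that OUT value gives IN[B0] (row B0 above).

Answer: {a, b, d, e, f}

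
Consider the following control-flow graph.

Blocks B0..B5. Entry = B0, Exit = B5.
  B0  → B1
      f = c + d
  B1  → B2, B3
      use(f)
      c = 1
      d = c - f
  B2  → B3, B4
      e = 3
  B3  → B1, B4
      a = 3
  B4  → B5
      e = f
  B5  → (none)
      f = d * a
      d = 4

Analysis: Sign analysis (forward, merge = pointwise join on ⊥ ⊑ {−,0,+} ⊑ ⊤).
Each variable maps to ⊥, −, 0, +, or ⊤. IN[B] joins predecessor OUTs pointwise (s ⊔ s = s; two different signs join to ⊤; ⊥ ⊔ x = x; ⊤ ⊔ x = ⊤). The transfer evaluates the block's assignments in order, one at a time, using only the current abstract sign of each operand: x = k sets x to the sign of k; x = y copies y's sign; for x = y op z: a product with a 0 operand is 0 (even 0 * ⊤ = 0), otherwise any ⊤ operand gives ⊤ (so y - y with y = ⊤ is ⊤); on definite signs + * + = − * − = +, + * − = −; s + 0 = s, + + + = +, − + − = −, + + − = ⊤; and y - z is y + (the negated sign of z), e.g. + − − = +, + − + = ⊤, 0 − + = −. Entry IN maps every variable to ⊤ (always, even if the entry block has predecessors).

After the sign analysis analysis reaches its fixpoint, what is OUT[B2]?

Per-block solution:
  B0:   IN=(all ⊤)   OUT=(all ⊤)
  B1:   IN=(all ⊤)   OUT={c:+; rest ⊤}
  B2:   IN={c:+; rest ⊤}   OUT={c:+, e:+; rest ⊤}
  B3:   IN={c:+; rest ⊤}   OUT={a:+, c:+; rest ⊤}
  B4:   IN={c:+; rest ⊤}   OUT={c:+; rest ⊤}
  B5:   IN={c:+; rest ⊤}   OUT={c:+, d:+; rest ⊤}

Merge at B2: IN[B2] = OUT[B1] = {a: ⊤, b: ⊤, c: +, d: ⊤, e: ⊤, f: ⊤}
Applying B2's transfer function to that IN value gives OUT[B2] (row B2 above).

Answer: {a: ⊤, b: ⊤, c: +, d: ⊤, e: +, f: ⊤}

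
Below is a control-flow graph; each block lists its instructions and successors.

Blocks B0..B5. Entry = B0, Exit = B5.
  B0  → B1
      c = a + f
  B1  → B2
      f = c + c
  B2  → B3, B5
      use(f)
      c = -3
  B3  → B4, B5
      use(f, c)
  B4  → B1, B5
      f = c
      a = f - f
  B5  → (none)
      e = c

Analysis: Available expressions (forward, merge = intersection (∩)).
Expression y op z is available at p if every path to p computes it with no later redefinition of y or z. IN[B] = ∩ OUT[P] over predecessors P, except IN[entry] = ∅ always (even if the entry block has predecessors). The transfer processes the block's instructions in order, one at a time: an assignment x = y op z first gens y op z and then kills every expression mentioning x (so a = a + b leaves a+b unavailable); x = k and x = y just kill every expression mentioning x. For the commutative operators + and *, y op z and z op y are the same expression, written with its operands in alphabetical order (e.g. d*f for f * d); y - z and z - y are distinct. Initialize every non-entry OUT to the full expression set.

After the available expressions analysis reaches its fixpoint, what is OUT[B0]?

Fixpoint table:
  B0: | IN={} | OUT={a+f}
  B1: | IN={} | OUT={c+c}
  B2: | IN={c+c} | OUT={}
  B3: | IN={} | OUT={}
  B4: | IN={} | OUT={f-f}
  B5: | IN={} | OUT={}

B0 is the boundary node: IN[B0] = {}
Applying B0's transfer function to that IN value gives OUT[B0] (row B0 above).

Answer: {a+f}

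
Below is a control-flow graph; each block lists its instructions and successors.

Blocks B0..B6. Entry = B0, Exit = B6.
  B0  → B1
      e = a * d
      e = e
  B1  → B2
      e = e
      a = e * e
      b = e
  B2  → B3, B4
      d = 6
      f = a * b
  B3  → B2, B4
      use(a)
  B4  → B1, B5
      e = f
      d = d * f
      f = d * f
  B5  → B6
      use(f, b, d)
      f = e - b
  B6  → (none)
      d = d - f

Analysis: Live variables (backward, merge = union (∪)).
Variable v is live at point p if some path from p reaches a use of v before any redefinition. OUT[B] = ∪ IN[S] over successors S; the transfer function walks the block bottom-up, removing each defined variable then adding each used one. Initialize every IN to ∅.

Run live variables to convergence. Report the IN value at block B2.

Answer: {a, b}

Trace:
Per-block solution:
  B0:   IN={a, d}   OUT={e}
  B1:   IN={e}   OUT={a, b}
  B2:   IN={a, b}   OUT={a, b, d, f}
  B3:   IN={a, b, d, f}   OUT={a, b, d, f}
  B4:   IN={b, d, f}   OUT={b, d, e, f}
  B5:   IN={b, d, e, f}   OUT={d, f}
  B6:   IN={d, f}   OUT={}

Merge at B2: OUT[B2] = IN[B3] ⊔ IN[B4] = {a, b, d, f}
Applying B2's transfer function to that OUT value gives IN[B2] (row B2 above).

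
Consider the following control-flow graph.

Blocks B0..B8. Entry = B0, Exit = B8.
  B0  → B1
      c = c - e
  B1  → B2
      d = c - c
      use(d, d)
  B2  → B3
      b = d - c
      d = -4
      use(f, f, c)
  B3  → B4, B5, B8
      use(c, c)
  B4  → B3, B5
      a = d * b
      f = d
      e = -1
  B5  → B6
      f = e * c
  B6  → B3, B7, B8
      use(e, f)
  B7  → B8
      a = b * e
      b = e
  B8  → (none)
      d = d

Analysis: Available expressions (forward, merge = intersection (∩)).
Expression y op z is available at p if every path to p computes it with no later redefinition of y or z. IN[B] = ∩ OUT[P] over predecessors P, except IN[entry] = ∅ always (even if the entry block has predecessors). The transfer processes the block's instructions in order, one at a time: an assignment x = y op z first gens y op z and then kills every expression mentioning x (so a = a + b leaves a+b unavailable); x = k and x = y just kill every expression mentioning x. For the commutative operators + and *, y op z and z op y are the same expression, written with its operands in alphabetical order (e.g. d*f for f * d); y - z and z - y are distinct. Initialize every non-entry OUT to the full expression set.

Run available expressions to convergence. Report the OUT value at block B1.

Answer: {c-c}

Trace:
Per-block solution:
  B0:   IN={}   OUT={}
  B1:   IN={}   OUT={c-c}
  B2:   IN={c-c}   OUT={c-c}
  B3:   IN={c-c}   OUT={c-c}
  B4:   IN={c-c}   OUT={b*d, c-c}
  B5:   IN={c-c}   OUT={c*e, c-c}
  B6:   IN={c*e, c-c}   OUT={c*e, c-c}
  B7:   IN={c*e, c-c}   OUT={c*e, c-c}
  B8:   IN={c-c}   OUT={c-c}

Merge at B1: IN[B1] = OUT[B0] = {}
Applying B1's transfer function to that IN value gives OUT[B1] (row B1 above).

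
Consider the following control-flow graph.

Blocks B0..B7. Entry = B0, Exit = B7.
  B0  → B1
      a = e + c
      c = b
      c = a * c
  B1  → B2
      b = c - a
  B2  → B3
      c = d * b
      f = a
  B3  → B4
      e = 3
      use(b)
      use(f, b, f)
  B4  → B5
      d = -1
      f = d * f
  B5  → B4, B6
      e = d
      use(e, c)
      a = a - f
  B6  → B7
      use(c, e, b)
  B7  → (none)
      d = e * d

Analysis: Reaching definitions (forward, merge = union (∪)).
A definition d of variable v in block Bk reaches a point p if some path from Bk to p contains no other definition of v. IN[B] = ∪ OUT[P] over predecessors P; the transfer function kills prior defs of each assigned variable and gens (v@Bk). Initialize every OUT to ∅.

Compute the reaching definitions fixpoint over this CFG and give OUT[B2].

Answer: {a@B0, b@B1, c@B2, f@B2}

Working:
Per-block solution:
  B0:   IN={}   OUT={a@B0, c@B0}
  B1:   IN={a@B0, c@B0}   OUT={a@B0, b@B1, c@B0}
  B2:   IN={a@B0, b@B1, c@B0}   OUT={a@B0, b@B1, c@B2, f@B2}
  B3:   IN={a@B0, b@B1, c@B2, f@B2}   OUT={a@B0, b@B1, c@B2, e@B3, f@B2}
  B4:   IN={a@B0, a@B5, b@B1, c@B2, d@B4, e@B3, e@B5, f@B2, f@B4}   OUT={a@B0, a@B5, b@B1, c@B2, d@B4, e@B3, e@B5, f@B4}
  B5:   IN={a@B0, a@B5, b@B1, c@B2, d@B4, e@B3, e@B5, f@B4}   OUT={a@B5, b@B1, c@B2, d@B4, e@B5, f@B4}
  B6:   IN={a@B5, b@B1, c@B2, d@B4, e@B5, f@B4}   OUT={a@B5, b@B1, c@B2, d@B4, e@B5, f@B4}
  B7:   IN={a@B5, b@B1, c@B2, d@B4, e@B5, f@B4}   OUT={a@B5, b@B1, c@B2, d@B7, e@B5, f@B4}

Merge at B2: IN[B2] = OUT[B1] = {a@B0, b@B1, c@B0}
Applying B2's transfer function to that IN value gives OUT[B2] (row B2 above).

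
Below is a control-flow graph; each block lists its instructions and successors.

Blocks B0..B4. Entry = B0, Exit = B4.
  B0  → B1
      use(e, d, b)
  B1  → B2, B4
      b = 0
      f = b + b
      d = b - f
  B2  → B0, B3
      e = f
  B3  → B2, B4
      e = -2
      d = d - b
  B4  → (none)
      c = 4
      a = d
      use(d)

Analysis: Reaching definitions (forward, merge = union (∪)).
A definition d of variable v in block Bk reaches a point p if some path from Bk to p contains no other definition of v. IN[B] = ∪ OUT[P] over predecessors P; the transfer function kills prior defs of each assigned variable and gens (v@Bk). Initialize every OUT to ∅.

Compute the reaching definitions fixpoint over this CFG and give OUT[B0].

Converged values:
  B0: | IN={b@B1, d@B1, d@B3, e@B2, f@B1} | OUT={b@B1, d@B1, d@B3, e@B2, f@B1}
  B1: | IN={b@B1, d@B1, d@B3, e@B2, f@B1} | OUT={b@B1, d@B1, e@B2, f@B1}
  B2: | IN={b@B1, d@B1, d@B3, e@B2, e@B3, f@B1} | OUT={b@B1, d@B1, d@B3, e@B2, f@B1}
  B3: | IN={b@B1, d@B1, d@B3, e@B2, f@B1} | OUT={b@B1, d@B3, e@B3, f@B1}
  B4: | IN={b@B1, d@B1, d@B3, e@B2, e@B3, f@B1} | OUT={a@B4, b@B1, c@B4, d@B1, d@B3, e@B2, e@B3, f@B1}

Merge at B0 (entry node, so the boundary value {} is joined with the incoming edge(s)): IN[B0] = {} ⊔ OUT[B2] = {b@B1, d@B1, d@B3, e@B2, f@B1}
Applying B0's transfer function to that IN value gives OUT[B0] (row B0 above).

Answer: {b@B1, d@B1, d@B3, e@B2, f@B1}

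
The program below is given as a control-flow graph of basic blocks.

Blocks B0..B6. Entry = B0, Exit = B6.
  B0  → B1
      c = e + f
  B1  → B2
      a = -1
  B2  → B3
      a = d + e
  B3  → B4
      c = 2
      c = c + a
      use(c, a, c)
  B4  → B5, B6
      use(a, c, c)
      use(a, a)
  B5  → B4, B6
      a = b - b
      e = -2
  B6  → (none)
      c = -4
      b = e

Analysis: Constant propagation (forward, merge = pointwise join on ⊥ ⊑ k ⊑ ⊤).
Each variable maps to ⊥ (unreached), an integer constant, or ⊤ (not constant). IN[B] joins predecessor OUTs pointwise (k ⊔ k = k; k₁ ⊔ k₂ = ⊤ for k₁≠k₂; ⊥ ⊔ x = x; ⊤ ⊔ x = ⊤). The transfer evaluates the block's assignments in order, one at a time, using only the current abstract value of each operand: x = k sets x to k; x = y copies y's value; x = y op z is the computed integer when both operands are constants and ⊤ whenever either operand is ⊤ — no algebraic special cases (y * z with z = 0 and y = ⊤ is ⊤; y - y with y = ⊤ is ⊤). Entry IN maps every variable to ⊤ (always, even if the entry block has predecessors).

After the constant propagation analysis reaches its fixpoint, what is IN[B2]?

Answer: {a: -1, b: ⊤, c: ⊤, d: ⊤, e: ⊤, f: ⊤}

Derivation:
Per-block solution:
  B0:  IN=(all ⊤)  OUT=(all ⊤)
  B1:  IN=(all ⊤)  OUT={a:-1; rest ⊤}
  B2:  IN={a:-1; rest ⊤}  OUT=(all ⊤)
  B3:  IN=(all ⊤)  OUT=(all ⊤)
  B4:  IN=(all ⊤)  OUT=(all ⊤)
  B5:  IN=(all ⊤)  OUT={e:-2; rest ⊤}
  B6:  IN=(all ⊤)  OUT={c:-4; rest ⊤}

Merge at B2: IN[B2] = OUT[B1] = {a: -1, b: ⊤, c: ⊤, d: ⊤, e: ⊤, f: ⊤}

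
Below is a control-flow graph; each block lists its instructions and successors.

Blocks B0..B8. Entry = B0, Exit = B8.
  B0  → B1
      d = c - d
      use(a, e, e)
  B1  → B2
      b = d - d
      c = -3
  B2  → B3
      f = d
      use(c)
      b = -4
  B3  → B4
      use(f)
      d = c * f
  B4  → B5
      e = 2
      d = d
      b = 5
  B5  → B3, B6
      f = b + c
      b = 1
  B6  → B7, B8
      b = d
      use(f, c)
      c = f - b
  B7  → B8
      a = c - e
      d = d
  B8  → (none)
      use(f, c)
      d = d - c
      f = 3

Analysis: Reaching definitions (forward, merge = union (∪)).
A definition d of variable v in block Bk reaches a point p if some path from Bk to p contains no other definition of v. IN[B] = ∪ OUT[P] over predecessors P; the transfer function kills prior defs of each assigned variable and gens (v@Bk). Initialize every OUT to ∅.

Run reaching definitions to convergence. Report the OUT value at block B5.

Fixpoint table:
  B0: | IN={} | OUT={d@B0}
  B1: | IN={d@B0} | OUT={b@B1, c@B1, d@B0}
  B2: | IN={b@B1, c@B1, d@B0} | OUT={b@B2, c@B1, d@B0, f@B2}
  B3: | IN={b@B2, b@B5, c@B1, d@B0, d@B4, e@B4, f@B2, f@B5} | OUT={b@B2, b@B5, c@B1, d@B3, e@B4, f@B2, f@B5}
  B4: | IN={b@B2, b@B5, c@B1, d@B3, e@B4, f@B2, f@B5} | OUT={b@B4, c@B1, d@B4, e@B4, f@B2, f@B5}
  B5: | IN={b@B4, c@B1, d@B4, e@B4, f@B2, f@B5} | OUT={b@B5, c@B1, d@B4, e@B4, f@B5}
  B6: | IN={b@B5, c@B1, d@B4, e@B4, f@B5} | OUT={b@B6, c@B6, d@B4, e@B4, f@B5}
  B7: | IN={b@B6, c@B6, d@B4, e@B4, f@B5} | OUT={a@B7, b@B6, c@B6, d@B7, e@B4, f@B5}
  B8: | IN={a@B7, b@B6, c@B6, d@B4, d@B7, e@B4, f@B5} | OUT={a@B7, b@B6, c@B6, d@B8, e@B4, f@B8}

Merge at B5: IN[B5] = OUT[B4] = {b@B4, c@B1, d@B4, e@B4, f@B2, f@B5}
Applying B5's transfer function to that IN value gives OUT[B5] (row B5 above).

Answer: {b@B5, c@B1, d@B4, e@B4, f@B5}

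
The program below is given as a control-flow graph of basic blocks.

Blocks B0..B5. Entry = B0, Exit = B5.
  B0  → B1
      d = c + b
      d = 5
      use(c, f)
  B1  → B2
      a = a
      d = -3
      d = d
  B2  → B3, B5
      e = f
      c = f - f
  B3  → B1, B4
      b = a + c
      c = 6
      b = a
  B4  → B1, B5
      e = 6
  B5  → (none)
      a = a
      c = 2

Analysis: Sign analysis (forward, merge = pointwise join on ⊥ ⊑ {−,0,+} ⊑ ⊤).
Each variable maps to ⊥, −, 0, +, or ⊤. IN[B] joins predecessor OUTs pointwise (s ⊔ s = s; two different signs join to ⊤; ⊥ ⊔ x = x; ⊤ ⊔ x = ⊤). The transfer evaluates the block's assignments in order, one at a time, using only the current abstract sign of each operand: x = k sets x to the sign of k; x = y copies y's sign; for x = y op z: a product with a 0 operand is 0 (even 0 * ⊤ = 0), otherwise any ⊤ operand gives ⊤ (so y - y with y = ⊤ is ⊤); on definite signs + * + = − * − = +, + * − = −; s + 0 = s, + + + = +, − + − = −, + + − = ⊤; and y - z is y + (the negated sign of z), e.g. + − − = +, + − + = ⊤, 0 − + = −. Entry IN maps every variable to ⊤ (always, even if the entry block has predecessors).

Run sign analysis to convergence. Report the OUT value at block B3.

Answer: {a: ⊤, b: ⊤, c: +, d: -, e: ⊤, f: ⊤}

Trace:
Per-block solution:
  B0: | IN=(all ⊤) | OUT={d:+; rest ⊤}
  B1: | IN=(all ⊤) | OUT={d:-; rest ⊤}
  B2: | IN={d:-; rest ⊤} | OUT={d:-; rest ⊤}
  B3: | IN={d:-; rest ⊤} | OUT={c:+, d:-; rest ⊤}
  B4: | IN={c:+, d:-; rest ⊤} | OUT={c:+, d:-, e:+; rest ⊤}
  B5: | IN={d:-; rest ⊤} | OUT={c:+, d:-; rest ⊤}

Merge at B3: IN[B3] = OUT[B2] = {a: ⊤, b: ⊤, c: ⊤, d: -, e: ⊤, f: ⊤}
Applying B3's transfer function to that IN value gives OUT[B3] (row B3 above).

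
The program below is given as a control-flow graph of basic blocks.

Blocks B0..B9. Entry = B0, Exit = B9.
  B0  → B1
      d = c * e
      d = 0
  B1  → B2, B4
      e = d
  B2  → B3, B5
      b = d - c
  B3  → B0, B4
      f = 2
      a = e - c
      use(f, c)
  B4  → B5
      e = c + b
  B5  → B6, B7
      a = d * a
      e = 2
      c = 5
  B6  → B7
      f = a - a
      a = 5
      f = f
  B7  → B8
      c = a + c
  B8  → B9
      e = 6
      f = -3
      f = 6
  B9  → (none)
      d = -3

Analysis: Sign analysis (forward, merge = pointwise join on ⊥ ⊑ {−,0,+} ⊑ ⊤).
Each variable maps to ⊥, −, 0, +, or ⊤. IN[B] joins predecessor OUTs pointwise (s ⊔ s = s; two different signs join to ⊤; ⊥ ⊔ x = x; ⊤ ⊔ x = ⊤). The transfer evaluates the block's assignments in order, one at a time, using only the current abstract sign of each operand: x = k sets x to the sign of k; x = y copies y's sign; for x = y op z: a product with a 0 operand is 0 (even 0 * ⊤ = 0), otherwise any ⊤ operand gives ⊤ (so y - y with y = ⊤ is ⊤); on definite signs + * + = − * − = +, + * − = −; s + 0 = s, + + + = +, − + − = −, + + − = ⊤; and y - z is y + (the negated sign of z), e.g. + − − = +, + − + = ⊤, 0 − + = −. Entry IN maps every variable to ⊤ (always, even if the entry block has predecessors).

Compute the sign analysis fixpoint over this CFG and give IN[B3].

Answer: {a: ⊤, b: ⊤, c: ⊤, d: 0, e: 0, f: ⊤}

Derivation:
Converged values:
  B0:   IN=(all ⊤)   OUT={d:0; rest ⊤}
  B1:   IN={d:0; rest ⊤}   OUT={d:0, e:0; rest ⊤}
  B2:   IN={d:0, e:0; rest ⊤}   OUT={d:0, e:0; rest ⊤}
  B3:   IN={d:0, e:0; rest ⊤}   OUT={d:0, e:0, f:+; rest ⊤}
  B4:   IN={d:0, e:0; rest ⊤}   OUT={d:0; rest ⊤}
  B5:   IN={d:0; rest ⊤}   OUT={a:0, c:+, d:0, e:+; rest ⊤}
  B6:   IN={a:0, c:+, d:0, e:+; rest ⊤}   OUT={a:+, c:+, d:0, e:+, f:0; rest ⊤}
  B7:   IN={c:+, d:0, e:+; rest ⊤}   OUT={d:0, e:+; rest ⊤}
  B8:   IN={d:0, e:+; rest ⊤}   OUT={d:0, e:+, f:+; rest ⊤}
  B9:   IN={d:0, e:+, f:+; rest ⊤}   OUT={d:-, e:+, f:+; rest ⊤}

Merge at B3: IN[B3] = OUT[B2] = {a: ⊤, b: ⊤, c: ⊤, d: 0, e: 0, f: ⊤}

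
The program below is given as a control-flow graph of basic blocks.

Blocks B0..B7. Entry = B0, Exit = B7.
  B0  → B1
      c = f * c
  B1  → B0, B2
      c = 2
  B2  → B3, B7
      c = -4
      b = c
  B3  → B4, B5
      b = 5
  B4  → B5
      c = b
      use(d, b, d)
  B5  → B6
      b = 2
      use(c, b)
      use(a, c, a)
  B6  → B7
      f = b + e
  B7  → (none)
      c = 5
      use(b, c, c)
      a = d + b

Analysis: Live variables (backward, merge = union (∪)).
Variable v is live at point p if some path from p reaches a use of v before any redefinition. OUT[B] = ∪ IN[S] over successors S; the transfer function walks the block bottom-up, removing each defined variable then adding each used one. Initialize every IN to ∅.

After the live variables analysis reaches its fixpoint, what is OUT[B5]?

Answer: {b, d, e}

Working:
Per-block solution:
  B0:  IN={a, c, d, e, f}  OUT={a, d, e, f}
  B1:  IN={a, d, e, f}  OUT={a, c, d, e, f}
  B2:  IN={a, d, e}  OUT={a, b, c, d, e}
  B3:  IN={a, c, d, e}  OUT={a, b, c, d, e}
  B4:  IN={a, b, d, e}  OUT={a, c, d, e}
  B5:  IN={a, c, d, e}  OUT={b, d, e}
  B6:  IN={b, d, e}  OUT={b, d}
  B7:  IN={b, d}  OUT={}

Merge at B5: OUT[B5] = IN[B6] = {b, d, e}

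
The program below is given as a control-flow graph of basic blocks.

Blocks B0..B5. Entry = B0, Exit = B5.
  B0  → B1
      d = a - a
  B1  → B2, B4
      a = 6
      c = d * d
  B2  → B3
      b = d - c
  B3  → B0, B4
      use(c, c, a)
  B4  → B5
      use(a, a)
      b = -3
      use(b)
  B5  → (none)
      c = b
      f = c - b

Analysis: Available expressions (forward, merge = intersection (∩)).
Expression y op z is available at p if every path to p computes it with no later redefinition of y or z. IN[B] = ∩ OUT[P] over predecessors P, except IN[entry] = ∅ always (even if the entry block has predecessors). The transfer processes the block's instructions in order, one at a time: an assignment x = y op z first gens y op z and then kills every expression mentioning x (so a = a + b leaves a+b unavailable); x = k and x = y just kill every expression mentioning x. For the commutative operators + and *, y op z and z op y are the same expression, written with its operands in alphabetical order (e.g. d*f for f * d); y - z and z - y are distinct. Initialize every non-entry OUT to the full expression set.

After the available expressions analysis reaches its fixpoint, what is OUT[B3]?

Answer: {d*d, d-c}

Trace:
Fixpoint table:
  B0:  IN={}  OUT={a-a}
  B1:  IN={a-a}  OUT={d*d}
  B2:  IN={d*d}  OUT={d*d, d-c}
  B3:  IN={d*d, d-c}  OUT={d*d, d-c}
  B4:  IN={d*d}  OUT={d*d}
  B5:  IN={d*d}  OUT={c-b, d*d}

Merge at B3: IN[B3] = OUT[B2] = {d*d, d-c}
Applying B3's transfer function to that IN value gives OUT[B3] (row B3 above).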